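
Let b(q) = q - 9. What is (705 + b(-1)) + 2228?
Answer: 2923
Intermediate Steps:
b(q) = -9 + q
(705 + b(-1)) + 2228 = (705 + (-9 - 1)) + 2228 = (705 - 10) + 2228 = 695 + 2228 = 2923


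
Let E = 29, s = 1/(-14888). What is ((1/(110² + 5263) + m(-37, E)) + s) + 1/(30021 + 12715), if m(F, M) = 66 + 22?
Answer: 121519996804117/1380908837648 ≈ 88.000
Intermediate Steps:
s = -1/14888 ≈ -6.7168e-5
m(F, M) = 88
((1/(110² + 5263) + m(-37, E)) + s) + 1/(30021 + 12715) = ((1/(110² + 5263) + 88) - 1/14888) + 1/(30021 + 12715) = ((1/(12100 + 5263) + 88) - 1/14888) + 1/42736 = ((1/17363 + 88) - 1/14888) + 1/42736 = (1527945/17363 - 1/14888) + 1/42736 = 22748027797/258500344 + 1/42736 = 121519996804117/1380908837648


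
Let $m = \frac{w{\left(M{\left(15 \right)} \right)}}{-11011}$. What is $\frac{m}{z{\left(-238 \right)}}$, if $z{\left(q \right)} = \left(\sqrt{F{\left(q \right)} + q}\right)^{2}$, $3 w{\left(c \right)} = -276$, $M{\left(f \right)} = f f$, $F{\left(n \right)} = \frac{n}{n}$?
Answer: $- \frac{92}{2609607} \approx -3.5254 \cdot 10^{-5}$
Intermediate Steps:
$F{\left(n \right)} = 1$
$M{\left(f \right)} = f^{2}$
$w{\left(c \right)} = -92$ ($w{\left(c \right)} = \frac{1}{3} \left(-276\right) = -92$)
$z{\left(q \right)} = 1 + q$ ($z{\left(q \right)} = \left(\sqrt{1 + q}\right)^{2} = 1 + q$)
$m = \frac{92}{11011}$ ($m = - \frac{92}{-11011} = \left(-92\right) \left(- \frac{1}{11011}\right) = \frac{92}{11011} \approx 0.0083553$)
$\frac{m}{z{\left(-238 \right)}} = \frac{92}{11011 \left(1 - 238\right)} = \frac{92}{11011 \left(-237\right)} = \frac{92}{11011} \left(- \frac{1}{237}\right) = - \frac{92}{2609607}$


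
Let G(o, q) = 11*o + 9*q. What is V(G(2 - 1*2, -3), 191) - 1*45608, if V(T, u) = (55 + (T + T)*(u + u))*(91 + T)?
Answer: -1362280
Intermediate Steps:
G(o, q) = 9*q + 11*o
V(T, u) = (55 + 4*T*u)*(91 + T) (V(T, u) = (55 + (2*T)*(2*u))*(91 + T) = (55 + 4*T*u)*(91 + T))
V(G(2 - 1*2, -3), 191) - 1*45608 = (5005 + 55*(9*(-3) + 11*(2 - 1*2)) + 4*191*(9*(-3) + 11*(2 - 1*2))² + 364*(9*(-3) + 11*(2 - 1*2))*191) - 1*45608 = (5005 + 55*(-27 + 11*(2 - 2)) + 4*191*(-27 + 11*(2 - 2))² + 364*(-27 + 11*(2 - 2))*191) - 45608 = (5005 + 55*(-27 + 11*0) + 4*191*(-27 + 11*0)² + 364*(-27 + 11*0)*191) - 45608 = (5005 + 55*(-27 + 0) + 4*191*(-27 + 0)² + 364*(-27 + 0)*191) - 45608 = (5005 + 55*(-27) + 4*191*(-27)² + 364*(-27)*191) - 45608 = (5005 - 1485 + 4*191*729 - 1877148) - 45608 = (5005 - 1485 + 556956 - 1877148) - 45608 = -1316672 - 45608 = -1362280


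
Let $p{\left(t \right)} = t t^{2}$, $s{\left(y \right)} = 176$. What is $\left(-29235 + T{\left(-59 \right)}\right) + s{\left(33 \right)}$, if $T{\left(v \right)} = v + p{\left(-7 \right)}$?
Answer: $-29461$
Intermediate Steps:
$p{\left(t \right)} = t^{3}$
$T{\left(v \right)} = -343 + v$ ($T{\left(v \right)} = v + \left(-7\right)^{3} = v - 343 = -343 + v$)
$\left(-29235 + T{\left(-59 \right)}\right) + s{\left(33 \right)} = \left(-29235 - 402\right) + 176 = -29637 + 176 = -29461$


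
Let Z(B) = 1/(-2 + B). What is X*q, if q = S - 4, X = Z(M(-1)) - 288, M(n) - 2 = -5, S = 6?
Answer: -2882/5 ≈ -576.40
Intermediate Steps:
M(n) = -3 (M(n) = 2 - 5 = -3)
X = -1441/5 (X = 1/(-2 - 3) - 288 = 1/(-5) - 288 = -⅕ - 288 = -1441/5 ≈ -288.20)
q = 2 (q = 6 - 4 = 2)
X*q = -1441/5*2 = -2882/5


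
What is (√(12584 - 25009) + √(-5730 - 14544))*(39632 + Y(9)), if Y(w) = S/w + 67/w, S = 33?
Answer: 356788*I*(√20274 + 5*√497)/9 ≈ 1.0064e+7*I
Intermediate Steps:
Y(w) = 100/w (Y(w) = 33/w + 67/w = 100/w)
(√(12584 - 25009) + √(-5730 - 14544))*(39632 + Y(9)) = (√(12584 - 25009) + √(-5730 - 14544))*(39632 + 100/9) = (√(-12425) + √(-20274))*(39632 + 100*(⅑)) = (5*I*√497 + I*√20274)*(39632 + 100/9) = (I*√20274 + 5*I*√497)*(356788/9) = 356788*I*√20274/9 + 1783940*I*√497/9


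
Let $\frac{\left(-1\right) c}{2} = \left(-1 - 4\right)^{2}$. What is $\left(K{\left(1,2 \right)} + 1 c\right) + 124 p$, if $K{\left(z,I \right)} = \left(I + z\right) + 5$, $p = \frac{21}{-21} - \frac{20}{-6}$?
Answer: $\frac{742}{3} \approx 247.33$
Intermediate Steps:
$p = \frac{7}{3}$ ($p = 21 \left(- \frac{1}{21}\right) - - \frac{10}{3} = -1 + \frac{10}{3} = \frac{7}{3} \approx 2.3333$)
$c = -50$ ($c = - 2 \left(-1 - 4\right)^{2} = - 2 \left(-5\right)^{2} = \left(-2\right) 25 = -50$)
$K{\left(z,I \right)} = 5 + I + z$
$\left(K{\left(1,2 \right)} + 1 c\right) + 124 p = \left(\left(5 + 2 + 1\right) + 1 \left(-50\right)\right) + 124 \cdot \frac{7}{3} = \left(8 - 50\right) + \frac{868}{3} = -42 + \frac{868}{3} = \frac{742}{3}$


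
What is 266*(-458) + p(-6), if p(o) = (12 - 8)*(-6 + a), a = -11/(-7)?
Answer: -852920/7 ≈ -1.2185e+5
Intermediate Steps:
a = 11/7 (a = -11*(-1/7) = 11/7 ≈ 1.5714)
p(o) = -124/7 (p(o) = (12 - 8)*(-6 + 11/7) = 4*(-31/7) = -124/7)
266*(-458) + p(-6) = 266*(-458) - 124/7 = -121828 - 124/7 = -852920/7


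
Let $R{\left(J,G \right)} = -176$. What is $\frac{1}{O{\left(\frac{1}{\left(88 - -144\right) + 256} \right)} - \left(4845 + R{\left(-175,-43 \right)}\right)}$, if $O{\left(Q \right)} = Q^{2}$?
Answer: $- \frac{238144}{1111894335} \approx -0.00021418$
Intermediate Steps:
$\frac{1}{O{\left(\frac{1}{\left(88 - -144\right) + 256} \right)} - \left(4845 + R{\left(-175,-43 \right)}\right)} = \frac{1}{\left(\frac{1}{\left(88 - -144\right) + 256}\right)^{2} - 4669} = \frac{1}{\left(\frac{1}{\left(88 + 144\right) + 256}\right)^{2} + \left(-4845 + 176\right)} = \frac{1}{\left(\frac{1}{232 + 256}\right)^{2} - 4669} = \frac{1}{\left(\frac{1}{488}\right)^{2} - 4669} = \frac{1}{\frac{1}{238144} - 4669} = \frac{1}{- \frac{1111894335}{238144}} = - \frac{238144}{1111894335}$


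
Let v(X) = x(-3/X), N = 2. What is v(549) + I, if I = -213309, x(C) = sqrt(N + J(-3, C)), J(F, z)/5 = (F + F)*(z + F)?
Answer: -213309 + sqrt(342942)/61 ≈ -2.1330e+5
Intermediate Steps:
J(F, z) = 10*F*(F + z) (J(F, z) = 5*((F + F)*(z + F)) = 5*((2*F)*(F + z)) = 5*(2*F*(F + z)) = 10*F*(F + z))
x(C) = sqrt(92 - 30*C) (x(C) = sqrt(2 + 10*(-3)*(-3 + C)) = sqrt(2 + (90 - 30*C)) = sqrt(92 - 30*C))
v(X) = sqrt(92 + 90/X) (v(X) = sqrt(92 - (-90)/X) = sqrt(92 + 90/X))
v(549) + I = sqrt(92 + 90/549) - 213309 = sqrt(92 + 90*(1/549)) - 213309 = sqrt(92 + 10/61) - 213309 = sqrt(5622/61) - 213309 = sqrt(342942)/61 - 213309 = -213309 + sqrt(342942)/61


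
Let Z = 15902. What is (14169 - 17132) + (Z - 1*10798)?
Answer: 2141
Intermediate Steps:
(14169 - 17132) + (Z - 1*10798) = (14169 - 17132) + (15902 - 1*10798) = -2963 + (15902 - 10798) = -2963 + 5104 = 2141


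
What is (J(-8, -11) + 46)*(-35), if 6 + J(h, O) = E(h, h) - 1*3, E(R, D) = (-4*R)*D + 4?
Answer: 7525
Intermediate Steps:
E(R, D) = 4 - 4*D*R (E(R, D) = -4*D*R + 4 = 4 - 4*D*R)
J(h, O) = -5 - 4*h**2 (J(h, O) = -6 + ((4 - 4*h*h) - 1*3) = -6 + ((4 - 4*h**2) - 3) = -6 + (1 - 4*h**2) = -5 - 4*h**2)
(J(-8, -11) + 46)*(-35) = ((-5 - 4*(-8)**2) + 46)*(-35) = ((-5 - 4*64) + 46)*(-35) = ((-5 - 256) + 46)*(-35) = (-261 + 46)*(-35) = -215*(-35) = 7525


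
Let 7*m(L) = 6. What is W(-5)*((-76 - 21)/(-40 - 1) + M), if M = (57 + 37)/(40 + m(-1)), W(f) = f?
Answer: -136800/5863 ≈ -23.333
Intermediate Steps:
m(L) = 6/7 (m(L) = (1/7)*6 = 6/7)
M = 329/143 (M = (57 + 37)/(40 + 6/7) = 94/(286/7) = 94*(7/286) = 329/143 ≈ 2.3007)
W(-5)*((-76 - 21)/(-40 - 1) + M) = -5*((-76 - 21)/(-40 - 1) + 329/143) = -5*(-97/(-41) + 329/143) = -5*(-97*(-1/41) + 329/143) = -5*(97/41 + 329/143) = -5*27360/5863 = -136800/5863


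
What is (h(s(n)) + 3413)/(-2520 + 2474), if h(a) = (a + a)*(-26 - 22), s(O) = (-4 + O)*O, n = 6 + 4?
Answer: 2347/46 ≈ 51.022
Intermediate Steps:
n = 10
s(O) = O*(-4 + O)
h(a) = -96*a (h(a) = (2*a)*(-48) = -96*a)
(h(s(n)) + 3413)/(-2520 + 2474) = (-960*(-4 + 10) + 3413)/(-2520 + 2474) = (-960*6 + 3413)/(-46) = (-96*60 + 3413)*(-1/46) = (-5760 + 3413)*(-1/46) = -2347*(-1/46) = 2347/46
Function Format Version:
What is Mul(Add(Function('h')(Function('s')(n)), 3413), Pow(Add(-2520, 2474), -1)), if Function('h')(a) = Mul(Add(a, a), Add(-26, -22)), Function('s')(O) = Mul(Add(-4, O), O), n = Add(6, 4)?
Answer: Rational(2347, 46) ≈ 51.022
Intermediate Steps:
n = 10
Function('s')(O) = Mul(O, Add(-4, O))
Function('h')(a) = Mul(-96, a) (Function('h')(a) = Mul(Mul(2, a), -48) = Mul(-96, a))
Mul(Add(Function('h')(Function('s')(n)), 3413), Pow(Add(-2520, 2474), -1)) = Mul(Add(Mul(-96, Mul(10, Add(-4, 10))), 3413), Pow(Add(-2520, 2474), -1)) = Mul(Add(Mul(-96, Mul(10, 6)), 3413), Pow(-46, -1)) = Mul(Add(Mul(-96, 60), 3413), Rational(-1, 46)) = Mul(Add(-5760, 3413), Rational(-1, 46)) = Mul(-2347, Rational(-1, 46)) = Rational(2347, 46)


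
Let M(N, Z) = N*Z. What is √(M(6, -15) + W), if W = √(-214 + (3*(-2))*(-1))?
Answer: √(-90 + 4*I*√13) ≈ 0.7577 + 9.517*I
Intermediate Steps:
W = 4*I*√13 (W = √(-214 - 6*(-1)) = √(-214 + 6) = √(-208) = 4*I*√13 ≈ 14.422*I)
√(M(6, -15) + W) = √(6*(-15) + 4*I*√13) = √(-90 + 4*I*√13)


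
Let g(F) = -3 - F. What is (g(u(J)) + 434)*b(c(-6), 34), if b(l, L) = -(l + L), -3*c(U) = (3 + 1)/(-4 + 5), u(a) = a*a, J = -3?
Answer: -41356/3 ≈ -13785.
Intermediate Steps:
u(a) = a²
c(U) = -4/3 (c(U) = -(3 + 1)/(3*(-4 + 5)) = -4/(3*1) = -4/3)
b(l, L) = -L - l (b(l, L) = -(L + l) = -L - l)
(g(u(J)) + 434)*b(c(-6), 34) = ((-3 - 1*(-3)²) + 434)*(-1*34 - 1*(-4/3)) = ((-3 - 1*9) + 434)*(-34 + 4/3) = ((-3 - 9) + 434)*(-98/3) = (-12 + 434)*(-98/3) = 422*(-98/3) = -41356/3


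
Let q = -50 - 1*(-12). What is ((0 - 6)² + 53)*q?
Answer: -3382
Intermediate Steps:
q = -38 (q = -50 + 12 = -38)
((0 - 6)² + 53)*q = ((0 - 6)² + 53)*(-38) = ((-6)² + 53)*(-38) = (36 + 53)*(-38) = 89*(-38) = -3382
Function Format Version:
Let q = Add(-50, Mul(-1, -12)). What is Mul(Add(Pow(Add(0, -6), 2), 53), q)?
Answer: -3382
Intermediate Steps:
q = -38 (q = Add(-50, 12) = -38)
Mul(Add(Pow(Add(0, -6), 2), 53), q) = Mul(Add(Pow(Add(0, -6), 2), 53), -38) = Mul(Add(Pow(-6, 2), 53), -38) = Mul(Add(36, 53), -38) = Mul(89, -38) = -3382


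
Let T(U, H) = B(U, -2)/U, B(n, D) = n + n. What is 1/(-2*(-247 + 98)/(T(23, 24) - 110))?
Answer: -54/149 ≈ -0.36242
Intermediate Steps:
B(n, D) = 2*n
T(U, H) = 2 (T(U, H) = (2*U)/U = 2)
1/(-2*(-247 + 98)/(T(23, 24) - 110)) = 1/(-2*(-247 + 98)/(2 - 110)) = 1/(-(-298)/(-108)) = 1/(-(-298)*(-1)/108) = 1/(-2*149/108) = 1/(-149/54) = -54/149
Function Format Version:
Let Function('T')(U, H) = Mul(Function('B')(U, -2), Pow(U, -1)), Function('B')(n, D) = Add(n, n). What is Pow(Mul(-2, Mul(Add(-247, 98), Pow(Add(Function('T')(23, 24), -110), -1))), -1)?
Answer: Rational(-54, 149) ≈ -0.36242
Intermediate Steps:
Function('B')(n, D) = Mul(2, n)
Function('T')(U, H) = 2 (Function('T')(U, H) = Mul(Mul(2, U), Pow(U, -1)) = 2)
Pow(Mul(-2, Mul(Add(-247, 98), Pow(Add(Function('T')(23, 24), -110), -1))), -1) = Pow(Mul(-2, Mul(Add(-247, 98), Pow(Add(2, -110), -1))), -1) = Pow(Mul(-2, Mul(-149, Pow(-108, -1))), -1) = Pow(Mul(-2, Mul(-149, Rational(-1, 108))), -1) = Pow(Mul(-2, Rational(149, 108)), -1) = Pow(Rational(-149, 54), -1) = Rational(-54, 149)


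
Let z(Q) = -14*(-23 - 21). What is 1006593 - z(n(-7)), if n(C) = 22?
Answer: 1005977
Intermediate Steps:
z(Q) = 616 (z(Q) = -14*(-44) = 616)
1006593 - z(n(-7)) = 1006593 - 1*616 = 1006593 - 616 = 1005977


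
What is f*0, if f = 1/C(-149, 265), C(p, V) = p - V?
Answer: 0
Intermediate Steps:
f = -1/414 (f = 1/(-149 - 1*265) = 1/(-149 - 265) = 1/(-414) = -1/414 ≈ -0.0024155)
f*0 = -1/414*0 = 0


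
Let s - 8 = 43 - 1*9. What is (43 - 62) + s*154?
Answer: 6449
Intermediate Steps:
s = 42 (s = 8 + (43 - 1*9) = 8 + (43 - 9) = 8 + 34 = 42)
(43 - 62) + s*154 = (43 - 62) + 42*154 = -19 + 6468 = 6449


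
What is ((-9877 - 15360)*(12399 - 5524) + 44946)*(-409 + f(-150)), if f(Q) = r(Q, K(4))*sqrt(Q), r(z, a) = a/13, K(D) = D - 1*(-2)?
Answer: 70944906461 - 400290990*I*sqrt(6) ≈ 7.0945e+10 - 9.8051e+8*I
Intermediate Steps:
K(D) = 2 + D (K(D) = D + 2 = 2 + D)
r(z, a) = a/13 (r(z, a) = a*(1/13) = a/13)
f(Q) = 6*sqrt(Q)/13 (f(Q) = ((2 + 4)/13)*sqrt(Q) = ((1/13)*6)*sqrt(Q) = 6*sqrt(Q)/13)
((-9877 - 15360)*(12399 - 5524) + 44946)*(-409 + f(-150)) = ((-9877 - 15360)*(12399 - 5524) + 44946)*(-409 + 6*sqrt(-150)/13) = (-25237*6875 + 44946)*(-409 + 6*(5*I*sqrt(6))/13) = (-173504375 + 44946)*(-409 + 30*I*sqrt(6)/13) = -173459429*(-409 + 30*I*sqrt(6)/13) = 70944906461 - 400290990*I*sqrt(6)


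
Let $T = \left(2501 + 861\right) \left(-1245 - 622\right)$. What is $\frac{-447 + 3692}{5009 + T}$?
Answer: $- \frac{649}{1254369} \approx -0.00051739$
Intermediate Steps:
$T = -6276854$ ($T = 3362 \left(-1867\right) = -6276854$)
$\frac{-447 + 3692}{5009 + T} = \frac{-447 + 3692}{5009 - 6276854} = \frac{3245}{-6271845} = 3245 \left(- \frac{1}{6271845}\right) = - \frac{649}{1254369}$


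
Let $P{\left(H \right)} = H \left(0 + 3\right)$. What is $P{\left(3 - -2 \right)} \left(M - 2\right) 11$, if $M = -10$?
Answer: $-1980$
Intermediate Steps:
$P{\left(H \right)} = 3 H$ ($P{\left(H \right)} = H 3 = 3 H$)
$P{\left(3 - -2 \right)} \left(M - 2\right) 11 = 3 \left(3 - -2\right) \left(-10 - 2\right) 11 = 3 \left(3 + 2\right) \left(-10 - 2\right) 11 = 3 \cdot 5 \left(-12\right) 11 = 15 \left(-12\right) 11 = \left(-180\right) 11 = -1980$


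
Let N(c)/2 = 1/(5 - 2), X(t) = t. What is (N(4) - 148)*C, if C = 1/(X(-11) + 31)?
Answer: -221/30 ≈ -7.3667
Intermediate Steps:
C = 1/20 (C = 1/(-11 + 31) = 1/20 ≈ 0.050000)
N(c) = ⅔ (N(c) = 2/(5 - 2) = 2/3 = 2*(⅓) = ⅔)
(N(4) - 148)*C = (⅔ - 148)*(1/20) = -442/3*1/20 = -221/30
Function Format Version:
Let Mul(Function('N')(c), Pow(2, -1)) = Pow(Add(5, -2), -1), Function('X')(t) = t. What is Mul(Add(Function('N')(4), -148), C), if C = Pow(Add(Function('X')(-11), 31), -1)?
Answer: Rational(-221, 30) ≈ -7.3667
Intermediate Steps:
C = Rational(1, 20) (C = Pow(Add(-11, 31), -1) = Pow(20, -1) = Rational(1, 20) ≈ 0.050000)
Function('N')(c) = Rational(2, 3) (Function('N')(c) = Mul(2, Pow(Add(5, -2), -1)) = Mul(2, Pow(3, -1)) = Mul(2, Rational(1, 3)) = Rational(2, 3))
Mul(Add(Function('N')(4), -148), C) = Mul(Add(Rational(2, 3), -148), Rational(1, 20)) = Mul(Rational(-442, 3), Rational(1, 20)) = Rational(-221, 30)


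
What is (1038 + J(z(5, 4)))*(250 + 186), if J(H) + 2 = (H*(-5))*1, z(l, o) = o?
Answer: 442976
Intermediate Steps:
J(H) = -2 - 5*H (J(H) = -2 + (H*(-5))*1 = -2 - 5*H*1 = -2 - 5*H)
(1038 + J(z(5, 4)))*(250 + 186) = (1038 + (-2 - 5*4))*(250 + 186) = (1038 + (-2 - 20))*436 = (1038 - 22)*436 = 1016*436 = 442976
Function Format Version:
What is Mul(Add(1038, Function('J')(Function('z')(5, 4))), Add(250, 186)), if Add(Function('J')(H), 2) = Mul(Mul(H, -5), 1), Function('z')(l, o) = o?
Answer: 442976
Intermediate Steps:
Function('J')(H) = Add(-2, Mul(-5, H)) (Function('J')(H) = Add(-2, Mul(Mul(H, -5), 1)) = Add(-2, Mul(Mul(-5, H), 1)) = Add(-2, Mul(-5, H)))
Mul(Add(1038, Function('J')(Function('z')(5, 4))), Add(250, 186)) = Mul(Add(1038, Add(-2, Mul(-5, 4))), Add(250, 186)) = Mul(Add(1038, Add(-2, -20)), 436) = Mul(Add(1038, -22), 436) = Mul(1016, 436) = 442976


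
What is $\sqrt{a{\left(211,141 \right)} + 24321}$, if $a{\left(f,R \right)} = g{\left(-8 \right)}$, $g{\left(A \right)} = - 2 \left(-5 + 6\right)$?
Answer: $\sqrt{24319} \approx 155.95$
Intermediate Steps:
$g{\left(A \right)} = -2$ ($g{\left(A \right)} = \left(-2\right) 1 = -2$)
$a{\left(f,R \right)} = -2$
$\sqrt{a{\left(211,141 \right)} + 24321} = \sqrt{-2 + 24321} = \sqrt{24319}$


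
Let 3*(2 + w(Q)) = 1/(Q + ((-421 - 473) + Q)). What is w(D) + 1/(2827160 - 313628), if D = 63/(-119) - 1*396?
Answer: -36047602547/18022024440 ≈ -2.0002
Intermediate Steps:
D = -6741/17 (D = 63*(-1/119) - 396 = -9/17 - 396 = -6741/17 ≈ -396.53)
w(Q) = -2 + 1/(3*(-894 + 2*Q)) (w(Q) = -2 + 1/(3*(Q + ((-421 - 473) + Q))) = -2 + 1/(3*(Q + (-894 + Q))) = -2 + 1/(3*(-894 + 2*Q)))
w(D) + 1/(2827160 - 313628) = (5365 - 12*(-6741/17))/(6*(-447 - 6741/17)) + 1/(2827160 - 313628) = (5365 + 80892/17)/(6*(-14340/17)) + 1/2513532 = (1/6)*(-17/14340)*(172097/17) + 1/2513532 = -172097/86040 + 1/2513532 = -36047602547/18022024440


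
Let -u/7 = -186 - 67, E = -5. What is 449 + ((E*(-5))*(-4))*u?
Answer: -176651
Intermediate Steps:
u = 1771 (u = -7*(-186 - 67) = -7*(-253) = 1771)
449 + ((E*(-5))*(-4))*u = 449 + (-5*(-5)*(-4))*1771 = 449 + (25*(-4))*1771 = 449 - 100*1771 = 449 - 177100 = -176651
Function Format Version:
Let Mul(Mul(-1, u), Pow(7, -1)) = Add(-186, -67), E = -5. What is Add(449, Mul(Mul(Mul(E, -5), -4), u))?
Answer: -176651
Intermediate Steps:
u = 1771 (u = Mul(-7, Add(-186, -67)) = Mul(-7, -253) = 1771)
Add(449, Mul(Mul(Mul(E, -5), -4), u)) = Add(449, Mul(Mul(Mul(-5, -5), -4), 1771)) = Add(449, Mul(Mul(25, -4), 1771)) = Add(449, Mul(-100, 1771)) = Add(449, -177100) = -176651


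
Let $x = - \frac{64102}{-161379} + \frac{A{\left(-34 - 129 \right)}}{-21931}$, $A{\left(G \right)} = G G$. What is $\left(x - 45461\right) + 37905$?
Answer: $- \frac{26745098584733}{3539202849} \approx -7556.8$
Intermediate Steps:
$A{\left(G \right)} = G^{2}$
$x = - \frac{2881857689}{3539202849}$ ($x = - \frac{64102}{-161379} + \frac{\left(-34 - 129\right)^{2}}{-21931} = \left(-64102\right) \left(- \frac{1}{161379}\right) + \left(-163\right)^{2} \left(- \frac{1}{21931}\right) = \frac{64102}{161379} + 26569 \left(- \frac{1}{21931}\right) = \frac{64102}{161379} - \frac{26569}{21931} = - \frac{2881857689}{3539202849} \approx -0.81427$)
$\left(x - 45461\right) + 37905 = \left(- \frac{2881857689}{3539202849} - 45461\right) + 37905 = - \frac{160898582576078}{3539202849} + 37905 = - \frac{26745098584733}{3539202849}$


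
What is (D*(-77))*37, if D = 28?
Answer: -79772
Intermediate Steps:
(D*(-77))*37 = (28*(-77))*37 = -2156*37 = -79772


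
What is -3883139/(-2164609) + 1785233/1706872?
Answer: 10492352650105/3694710493048 ≈ 2.8398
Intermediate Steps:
-3883139/(-2164609) + 1785233/1706872 = -3883139*(-1/2164609) + 1785233*(1/1706872) = 3883139/2164609 + 1785233/1706872 = 10492352650105/3694710493048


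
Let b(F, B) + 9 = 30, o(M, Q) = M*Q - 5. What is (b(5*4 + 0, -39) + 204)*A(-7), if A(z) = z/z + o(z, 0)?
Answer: -900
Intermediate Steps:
o(M, Q) = -5 + M*Q
A(z) = -4 (A(z) = z/z + (-5 + z*0) = 1 + (-5 + 0) = 1 - 5 = -4)
b(F, B) = 21 (b(F, B) = -9 + 30 = 21)
(b(5*4 + 0, -39) + 204)*A(-7) = (21 + 204)*(-4) = 225*(-4) = -900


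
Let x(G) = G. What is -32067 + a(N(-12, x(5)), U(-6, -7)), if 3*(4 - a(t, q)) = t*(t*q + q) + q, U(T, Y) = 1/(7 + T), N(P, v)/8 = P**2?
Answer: -1424446/3 ≈ -4.7482e+5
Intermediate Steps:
N(P, v) = 8*P**2
a(t, q) = 4 - q/3 - t*(q + q*t)/3 (a(t, q) = 4 - (t*(t*q + q) + q)/3 = 4 - (t*(q*t + q) + q)/3 = 4 - (t*(q + q*t) + q)/3 = 4 - (q + t*(q + q*t))/3 = 4 + (-q/3 - t*(q + q*t)/3) = 4 - q/3 - t*(q + q*t)/3)
-32067 + a(N(-12, x(5)), U(-6, -7)) = -32067 + (4 - 1/(3*(7 - 6)) - 8*(-12)**2/(3*(7 - 6)) - (8*(-12)**2)**2/(3*(7 - 6))) = -32067 + (4 - 1/3/1 - 1/3*8*144/1 - 1/3*(8*144)**2/1) = -32067 + (4 - 1/3*1 - 1/3*1*1152 - 1/3*1*1152**2) = -32067 + (4 - 1/3 - 384 - 1/3*1*1327104) = -32067 + (4 - 1/3 - 384 - 442368) = -32067 - 1328245/3 = -1424446/3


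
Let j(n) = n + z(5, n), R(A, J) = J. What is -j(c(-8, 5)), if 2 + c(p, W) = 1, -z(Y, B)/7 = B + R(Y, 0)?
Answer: -6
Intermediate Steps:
z(Y, B) = -7*B (z(Y, B) = -7*(B + 0) = -7*B)
c(p, W) = -1 (c(p, W) = -2 + 1 = -1)
j(n) = -6*n (j(n) = n - 7*n = -6*n)
-j(c(-8, 5)) = -(-6)*(-1) = -1*6 = -6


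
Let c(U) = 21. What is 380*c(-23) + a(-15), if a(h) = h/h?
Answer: 7981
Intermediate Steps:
a(h) = 1
380*c(-23) + a(-15) = 380*21 + 1 = 7980 + 1 = 7981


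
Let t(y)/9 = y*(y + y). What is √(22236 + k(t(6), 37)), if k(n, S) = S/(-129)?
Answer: √370024503/129 ≈ 149.12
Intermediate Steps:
t(y) = 18*y² (t(y) = 9*(y*(y + y)) = 9*(y*(2*y)) = 9*(2*y²) = 18*y²)
k(n, S) = -S/129 (k(n, S) = S*(-1/129) = -S/129)
√(22236 + k(t(6), 37)) = √(22236 - 1/129*37) = √(22236 - 37/129) = √(2868407/129) = √370024503/129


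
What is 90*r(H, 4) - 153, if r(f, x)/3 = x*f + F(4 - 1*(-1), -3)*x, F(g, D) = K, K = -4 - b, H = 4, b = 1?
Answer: -1233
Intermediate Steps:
K = -5 (K = -4 - 1*1 = -4 - 1 = -5)
F(g, D) = -5
r(f, x) = -15*x + 3*f*x (r(f, x) = 3*(x*f - 5*x) = 3*(f*x - 5*x) = 3*(-5*x + f*x) = -15*x + 3*f*x)
90*r(H, 4) - 153 = 90*(3*4*(-5 + 4)) - 153 = 90*(3*4*(-1)) - 153 = 90*(-12) - 153 = -1080 - 153 = -1233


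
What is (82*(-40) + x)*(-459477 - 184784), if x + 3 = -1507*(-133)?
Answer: -127014767628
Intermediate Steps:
x = 200428 (x = -3 - 1507*(-133) = -3 + 200431 = 200428)
(82*(-40) + x)*(-459477 - 184784) = (82*(-40) + 200428)*(-459477 - 184784) = (-3280 + 200428)*(-644261) = 197148*(-644261) = -127014767628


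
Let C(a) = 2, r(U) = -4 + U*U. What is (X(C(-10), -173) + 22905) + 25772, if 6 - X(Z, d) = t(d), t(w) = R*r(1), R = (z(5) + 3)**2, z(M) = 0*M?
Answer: 48710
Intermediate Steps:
z(M) = 0
r(U) = -4 + U**2
R = 9 (R = (0 + 3)**2 = 3**2 = 9)
t(w) = -27 (t(w) = 9*(-4 + 1**2) = 9*(-4 + 1) = 9*(-3) = -27)
X(Z, d) = 33 (X(Z, d) = 6 - 1*(-27) = 6 + 27 = 33)
(X(C(-10), -173) + 22905) + 25772 = (33 + 22905) + 25772 = 22938 + 25772 = 48710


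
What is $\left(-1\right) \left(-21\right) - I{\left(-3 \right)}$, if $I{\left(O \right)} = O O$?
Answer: $12$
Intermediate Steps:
$I{\left(O \right)} = O^{2}$
$\left(-1\right) \left(-21\right) - I{\left(-3 \right)} = \left(-1\right) \left(-21\right) - \left(-3\right)^{2} = 21 - 9 = 12$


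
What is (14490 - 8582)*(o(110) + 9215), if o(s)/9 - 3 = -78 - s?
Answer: 44605400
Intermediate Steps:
o(s) = -675 - 9*s (o(s) = 27 + 9*(-78 - s) = 27 + (-702 - 9*s) = -675 - 9*s)
(14490 - 8582)*(o(110) + 9215) = (14490 - 8582)*((-675 - 9*110) + 9215) = 5908*((-675 - 990) + 9215) = 5908*(-1665 + 9215) = 5908*7550 = 44605400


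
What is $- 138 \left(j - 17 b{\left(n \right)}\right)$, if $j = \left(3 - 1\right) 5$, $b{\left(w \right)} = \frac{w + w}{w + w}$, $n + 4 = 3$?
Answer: $966$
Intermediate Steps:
$n = -1$ ($n = -4 + 3 = -1$)
$b{\left(w \right)} = 1$ ($b{\left(w \right)} = \frac{2 w}{2 w} = 2 w \frac{1}{2 w} = 1$)
$j = 10$ ($j = 2 \cdot 5 = 10$)
$- 138 \left(j - 17 b{\left(n \right)}\right) = - 138 \left(10 - 17\right) = \left(-138\right) \left(-7\right) = 966$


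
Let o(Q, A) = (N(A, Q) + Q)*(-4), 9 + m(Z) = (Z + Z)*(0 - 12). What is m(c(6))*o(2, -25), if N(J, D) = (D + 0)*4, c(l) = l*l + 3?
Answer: 37800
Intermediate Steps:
c(l) = 3 + l² (c(l) = l² + 3 = 3 + l²)
N(J, D) = 4*D (N(J, D) = D*4 = 4*D)
m(Z) = -9 - 24*Z (m(Z) = -9 + (Z + Z)*(0 - 12) = -9 + (2*Z)*(-12) = -9 - 24*Z)
o(Q, A) = -20*Q (o(Q, A) = (4*Q + Q)*(-4) = (5*Q)*(-4) = -20*Q)
m(c(6))*o(2, -25) = (-9 - 24*(3 + 6²))*(-20*2) = (-9 - 24*(3 + 36))*(-40) = (-9 - 24*39)*(-40) = (-9 - 936)*(-40) = -945*(-40) = 37800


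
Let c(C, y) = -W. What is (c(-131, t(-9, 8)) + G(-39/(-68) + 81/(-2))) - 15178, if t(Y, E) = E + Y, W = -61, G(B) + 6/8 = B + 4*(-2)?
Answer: -515633/34 ≈ -15166.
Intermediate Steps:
G(B) = -35/4 + B (G(B) = -¾ + (B + 4*(-2)) = -¾ + (B - 8) = -¾ + (-8 + B) = -35/4 + B)
c(C, y) = 61 (c(C, y) = -1*(-61) = 61)
(c(-131, t(-9, 8)) + G(-39/(-68) + 81/(-2))) - 15178 = (61 + (-35/4 + (-39/(-68) + 81/(-2)))) - 15178 = (61 + (-35/4 + (-39*(-1/68) + 81*(-½)))) - 15178 = (61 + (-35/4 + (39/68 - 81/2))) - 15178 = (61 + (-35/4 - 2715/68)) - 15178 = (61 - 1655/34) - 15178 = 419/34 - 15178 = -515633/34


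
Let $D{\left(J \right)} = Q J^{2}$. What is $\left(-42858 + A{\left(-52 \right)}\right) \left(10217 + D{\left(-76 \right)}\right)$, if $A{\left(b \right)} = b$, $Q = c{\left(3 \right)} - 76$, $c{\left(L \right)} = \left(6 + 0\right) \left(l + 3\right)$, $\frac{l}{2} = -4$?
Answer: $25833493490$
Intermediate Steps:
$l = -8$ ($l = 2 \left(-4\right) = -8$)
$c{\left(L \right)} = -30$ ($c{\left(L \right)} = \left(6 + 0\right) \left(-8 + 3\right) = 6 \left(-5\right) = -30$)
$Q = -106$ ($Q = -30 - 76 = -106$)
$D{\left(J \right)} = - 106 J^{2}$
$\left(-42858 + A{\left(-52 \right)}\right) \left(10217 + D{\left(-76 \right)}\right) = \left(-42858 - 52\right) \left(10217 - 106 \left(-76\right)^{2}\right) = - 42910 \left(10217 - 612256\right) = \left(-42910\right) \left(-602039\right) = 25833493490$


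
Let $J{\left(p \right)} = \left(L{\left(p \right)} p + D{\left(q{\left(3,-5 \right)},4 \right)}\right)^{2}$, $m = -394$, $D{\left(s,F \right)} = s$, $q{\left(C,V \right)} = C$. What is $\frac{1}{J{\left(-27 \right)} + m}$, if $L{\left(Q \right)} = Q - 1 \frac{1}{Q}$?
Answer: $\frac{1}{533967} \approx 1.8728 \cdot 10^{-6}$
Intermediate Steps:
$L{\left(Q \right)} = Q - \frac{1}{Q}$
$J{\left(p \right)} = \left(3 + p \left(p - \frac{1}{p}\right)\right)^{2}$ ($J{\left(p \right)} = \left(\left(p - \frac{1}{p}\right) p + 3\right)^{2} = \left(p \left(p - \frac{1}{p}\right) + 3\right)^{2} = \left(3 + p \left(p - \frac{1}{p}\right)\right)^{2}$)
$\frac{1}{J{\left(-27 \right)} + m} = \frac{1}{\left(2 + \left(-27\right)^{2}\right)^{2} - 394} = \frac{1}{\left(2 + 729\right)^{2} - 394} = \frac{1}{731^{2} - 394} = \frac{1}{534361 - 394} = \frac{1}{533967}$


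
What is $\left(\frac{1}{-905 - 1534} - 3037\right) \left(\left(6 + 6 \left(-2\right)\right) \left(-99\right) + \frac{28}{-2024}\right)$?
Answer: $- \frac{1113149517454}{617067} \approx -1.8039 \cdot 10^{6}$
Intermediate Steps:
$\left(\frac{1}{-905 - 1534} - 3037\right) \left(\left(6 + 6 \left(-2\right)\right) \left(-99\right) + \frac{28}{-2024}\right) = \left(\frac{1}{-2439} - 3037\right) \left(\left(6 - 12\right) \left(-99\right) + 28 \left(- \frac{1}{2024}\right)\right) = \left(- \frac{1}{2439} - 3037\right) \left(\left(-6\right) \left(-99\right) - \frac{7}{506}\right) = - \frac{7407244 \left(594 - \frac{7}{506}\right)}{2439} = \left(- \frac{7407244}{2439}\right) \frac{300557}{506} = - \frac{1113149517454}{617067}$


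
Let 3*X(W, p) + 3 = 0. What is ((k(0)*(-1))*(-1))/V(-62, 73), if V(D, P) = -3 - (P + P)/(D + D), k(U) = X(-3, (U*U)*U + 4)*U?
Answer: 0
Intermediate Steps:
X(W, p) = -1 (X(W, p) = -1 + (1/3)*0 = -1 + 0 = -1)
k(U) = -U
V(D, P) = -3 - P/D (V(D, P) = -3 - 2*P/(2*D) = -3 - 2*P*1/(2*D) = -3 - P/D)
((k(0)*(-1))*(-1))/V(-62, 73) = ((-1*0*(-1))*(-1))/(-3 - 1*73/(-62)) = ((0*(-1))*(-1))/(-3 - 1*73*(-1/62)) = (0*(-1))/(-3 + 73/62) = 0/(-113/62) = 0*(-62/113) = 0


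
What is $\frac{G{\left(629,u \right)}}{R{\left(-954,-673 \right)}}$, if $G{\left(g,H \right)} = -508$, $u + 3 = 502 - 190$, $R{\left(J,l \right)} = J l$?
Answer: $- \frac{254}{321021} \approx -0.00079123$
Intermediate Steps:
$u = 309$ ($u = -3 + \left(502 - 190\right) = -3 + 312 = 309$)
$\frac{G{\left(629,u \right)}}{R{\left(-954,-673 \right)}} = - \frac{508}{\left(-954\right) \left(-673\right)} = - \frac{508}{642042} = \left(-508\right) \frac{1}{642042} = - \frac{254}{321021}$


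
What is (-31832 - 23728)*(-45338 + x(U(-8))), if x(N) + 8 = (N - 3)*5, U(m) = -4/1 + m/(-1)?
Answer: 2519145960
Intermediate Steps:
U(m) = -4 - m (U(m) = -4*1 + m*(-1) = -4 - m)
x(N) = -23 + 5*N (x(N) = -8 + (N - 3)*5 = -8 + (-3 + N)*5 = -8 + (-15 + 5*N) = -23 + 5*N)
(-31832 - 23728)*(-45338 + x(U(-8))) = (-31832 - 23728)*(-45338 + (-23 + 5*(-4 - 1*(-8)))) = -55560*(-45338 + (-23 + 5*(-4 + 8))) = -55560*(-45338 + (-23 + 5*4)) = -55560*(-45338 + (-23 + 20)) = -55560*(-45338 - 3) = -55560*(-45341) = 2519145960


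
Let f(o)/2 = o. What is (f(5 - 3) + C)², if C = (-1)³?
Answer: 9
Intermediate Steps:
f(o) = 2*o
C = -1
(f(5 - 3) + C)² = (2*(5 - 3) - 1)² = (2*2 - 1)² = (4 - 1)² = 3² = 9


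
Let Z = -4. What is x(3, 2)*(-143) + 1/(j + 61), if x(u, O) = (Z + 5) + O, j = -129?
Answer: -29173/68 ≈ -429.01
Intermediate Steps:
x(u, O) = 1 + O (x(u, O) = (-4 + 5) + O = 1 + O)
x(3, 2)*(-143) + 1/(j + 61) = (1 + 2)*(-143) + 1/(-129 + 61) = 3*(-143) + 1/(-68) = -429 - 1/68 = -29173/68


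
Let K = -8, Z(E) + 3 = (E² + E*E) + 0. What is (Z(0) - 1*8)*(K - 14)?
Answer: 242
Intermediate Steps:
Z(E) = -3 + 2*E² (Z(E) = -3 + ((E² + E*E) + 0) = -3 + ((E² + E²) + 0) = -3 + (2*E² + 0) = -3 + 2*E²)
(Z(0) - 1*8)*(K - 14) = ((-3 + 2*0²) - 1*8)*(-8 - 14) = ((-3 + 2*0) - 8)*(-22) = ((-3 + 0) - 8)*(-22) = (-3 - 8)*(-22) = -11*(-22) = 242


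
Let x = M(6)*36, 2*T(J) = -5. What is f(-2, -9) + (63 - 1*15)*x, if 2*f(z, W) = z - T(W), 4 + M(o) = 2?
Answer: -13823/4 ≈ -3455.8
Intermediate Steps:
M(o) = -2 (M(o) = -4 + 2 = -2)
T(J) = -5/2 (T(J) = (½)*(-5) = -5/2)
x = -72 (x = -2*36 = -72)
f(z, W) = 5/4 + z/2 (f(z, W) = (z - 1*(-5/2))/2 = (z + 5/2)/2 = (5/2 + z)/2 = 5/4 + z/2)
f(-2, -9) + (63 - 1*15)*x = (5/4 + (½)*(-2)) + (63 - 1*15)*(-72) = (5/4 - 1) + (63 - 15)*(-72) = ¼ + 48*(-72) = ¼ - 3456 = -13823/4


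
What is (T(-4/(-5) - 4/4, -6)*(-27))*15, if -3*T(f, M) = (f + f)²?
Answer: 108/5 ≈ 21.600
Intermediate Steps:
T(f, M) = -4*f²/3 (T(f, M) = -(f + f)²/3 = -4*f²/3)
(T(-4/(-5) - 4/4, -6)*(-27))*15 = (-4*(-4/(-5) - 4/4)²/3*(-27))*15 = (-4*(-4*(-⅕) - 4*¼)²/3*(-27))*15 = (-4*(⅘ - 1)²/3*(-27))*15 = (-4*(-⅕)²/3*(-27))*15 = (-4/3*1/25*(-27))*15 = -4/75*(-27)*15 = (36/25)*15 = 108/5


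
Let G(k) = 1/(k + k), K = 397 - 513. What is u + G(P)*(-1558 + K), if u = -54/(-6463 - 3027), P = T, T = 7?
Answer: -3971376/33215 ≈ -119.57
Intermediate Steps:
P = 7
K = -116
G(k) = 1/(2*k)
u = 27/4745 (u = -54/(-9490) = -54*(-1/9490) = 27/4745 ≈ 0.0056902)
u + G(P)*(-1558 + K) = 27/4745 + ((½)/7)*(-1558 - 116) = 27/4745 + ((½)*(⅐))*(-1674) = 27/4745 + (1/14)*(-1674) = 27/4745 - 837/7 = -3971376/33215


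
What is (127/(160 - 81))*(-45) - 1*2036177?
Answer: -160863698/79 ≈ -2.0363e+6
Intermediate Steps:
(127/(160 - 81))*(-45) - 1*2036177 = (127/79)*(-45) - 2036177 = -5715/79 - 2036177 = -160863698/79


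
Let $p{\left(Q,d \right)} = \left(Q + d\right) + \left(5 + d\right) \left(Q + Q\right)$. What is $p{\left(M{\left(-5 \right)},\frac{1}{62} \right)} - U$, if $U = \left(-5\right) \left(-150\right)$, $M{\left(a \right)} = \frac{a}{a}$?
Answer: $- \frac{45815}{62} \approx -738.95$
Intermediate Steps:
$M{\left(a \right)} = 1$
$p{\left(Q,d \right)} = Q + d + 2 Q \left(5 + d\right)$ ($p{\left(Q,d \right)} = \left(Q + d\right) + \left(5 + d\right) 2 Q = \left(Q + d\right) + 2 Q \left(5 + d\right) = Q + d + 2 Q \left(5 + d\right)$)
$U = 750$
$p{\left(M{\left(-5 \right)},\frac{1}{62} \right)} - U = \left(\frac{1}{62} + 11 \cdot 1 + 2 \cdot 1 \cdot \frac{1}{62}\right) - 750 = \left(\frac{1}{62} + 11 + 2 \cdot 1 \cdot \frac{1}{62}\right) - 750 = \left(\frac{1}{62} + 11 + \frac{1}{31}\right) - 750 = \frac{685}{62} - 750 = - \frac{45815}{62}$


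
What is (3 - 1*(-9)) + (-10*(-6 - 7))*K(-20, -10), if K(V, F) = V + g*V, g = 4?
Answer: -12988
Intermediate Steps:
K(V, F) = 5*V (K(V, F) = V + 4*V = 5*V)
(3 - 1*(-9)) + (-10*(-6 - 7))*K(-20, -10) = (3 - 1*(-9)) + (-10*(-6 - 7))*(5*(-20)) = (3 + 9) - 10*(-13)*(-100) = 12 + 130*(-100) = 12 - 13000 = -12988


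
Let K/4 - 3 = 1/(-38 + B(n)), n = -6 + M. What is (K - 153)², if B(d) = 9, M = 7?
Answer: 16752649/841 ≈ 19920.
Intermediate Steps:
n = 1 (n = -6 + 7 = 1)
K = 344/29 (K = 12 + 4/(-38 + 9) = 12 + 4/(-29) = 12 + 4*(-1/29) = 12 - 4/29 = 344/29 ≈ 11.862)
(K - 153)² = (344/29 - 153)² = (-4093/29)² = 16752649/841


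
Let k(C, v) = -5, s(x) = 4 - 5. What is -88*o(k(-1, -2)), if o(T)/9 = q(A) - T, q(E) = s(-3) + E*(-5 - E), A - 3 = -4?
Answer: -6336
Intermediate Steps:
A = -1 (A = 3 - 4 = -1)
s(x) = -1
q(E) = -1 + E*(-5 - E)
o(T) = 27 - 9*T (o(T) = 9*((-1 - 1*(-1)**2 - 5*(-1)) - T) = 9*((-1 - 1*1 + 5) - T) = 9*((-1 - 1 + 5) - T) = 9*(3 - T) = 27 - 9*T)
-88*o(k(-1, -2)) = -88*(27 - 9*(-5)) = -88*(27 + 45) = -88*72 = -6336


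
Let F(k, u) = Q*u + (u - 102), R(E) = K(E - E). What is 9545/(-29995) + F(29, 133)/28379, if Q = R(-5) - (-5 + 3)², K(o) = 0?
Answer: -57181010/170245621 ≈ -0.33587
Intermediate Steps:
R(E) = 0
Q = -4 (Q = 0 - (-5 + 3)² = 0 - 1*(-2)² = 0 - 1*4 = 0 - 4 = -4)
F(k, u) = -102 - 3*u (F(k, u) = -4*u + (u - 102) = -4*u + (-102 + u) = -102 - 3*u)
9545/(-29995) + F(29, 133)/28379 = 9545/(-29995) + (-102 - 3*133)/28379 = 9545*(-1/29995) + (-102 - 399)*(1/28379) = -1909/5999 - 501*1/28379 = -1909/5999 - 501/28379 = -57181010/170245621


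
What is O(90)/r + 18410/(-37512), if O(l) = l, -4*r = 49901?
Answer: -466090865/935943156 ≈ -0.49799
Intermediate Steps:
r = -49901/4 (r = -¼*49901 = -49901/4 ≈ -12475.)
O(90)/r + 18410/(-37512) = 90/(-49901/4) + 18410/(-37512) = 90*(-4/49901) + 18410*(-1/37512) = -360/49901 - 9205/18756 = -466090865/935943156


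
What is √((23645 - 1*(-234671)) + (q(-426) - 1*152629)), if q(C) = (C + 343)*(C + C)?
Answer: √176403 ≈ 420.00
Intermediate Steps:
q(C) = 2*C*(343 + C) (q(C) = (343 + C)*(2*C) = 2*C*(343 + C))
√((23645 - 1*(-234671)) + (q(-426) - 1*152629)) = √((23645 - 1*(-234671)) + (2*(-426)*(343 - 426) - 1*152629)) = √((23645 + 234671) + (2*(-426)*(-83) - 152629)) = √(258316 + (70716 - 152629)) = √(258316 - 81913) = √176403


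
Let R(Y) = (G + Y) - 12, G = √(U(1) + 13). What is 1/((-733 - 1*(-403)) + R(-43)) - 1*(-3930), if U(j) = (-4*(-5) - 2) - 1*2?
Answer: 582409895/148196 - √29/148196 ≈ 3930.0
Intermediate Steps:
U(j) = 16 (U(j) = (20 - 2) - 2 = 18 - 2 = 16)
G = √29 (G = √(16 + 13) = √29 ≈ 5.3852)
R(Y) = -12 + Y + √29 (R(Y) = (√29 + Y) - 12 = (Y + √29) - 12 = -12 + Y + √29)
1/((-733 - 1*(-403)) + R(-43)) - 1*(-3930) = 1/((-733 - 1*(-403)) + (-12 - 43 + √29)) - 1*(-3930) = 1/((-733 + 403) + (-55 + √29)) + 3930 = 1/(-330 + (-55 + √29)) + 3930 = 1/(-385 + √29) + 3930 = 3930 + 1/(-385 + √29)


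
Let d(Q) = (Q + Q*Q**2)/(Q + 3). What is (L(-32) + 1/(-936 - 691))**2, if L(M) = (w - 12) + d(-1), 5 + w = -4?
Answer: 1281282025/2647129 ≈ 484.03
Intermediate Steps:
w = -9 (w = -5 - 4 = -9)
d(Q) = (Q + Q**3)/(3 + Q)
L(M) = -22 (L(M) = (-9 - 12) + (-1 + (-1)**3)/(3 - 1) = -21 + (-1 - 1)/2 = -21 + (1/2)*(-2) = -21 - 1 = -22)
(L(-32) + 1/(-936 - 691))**2 = (-22 + 1/(-936 - 691))**2 = (-22 + 1/(-1627))**2 = (-22 - 1/1627)**2 = (-35795/1627)**2 = 1281282025/2647129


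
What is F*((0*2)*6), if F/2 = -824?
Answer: 0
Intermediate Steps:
F = -1648 (F = 2*(-824) = -1648)
F*((0*2)*6) = -1648*0*2*6 = -0*6 = -1648*0 = 0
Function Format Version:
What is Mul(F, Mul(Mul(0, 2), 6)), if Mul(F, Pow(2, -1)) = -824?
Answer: 0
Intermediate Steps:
F = -1648 (F = Mul(2, -824) = -1648)
Mul(F, Mul(Mul(0, 2), 6)) = Mul(-1648, Mul(Mul(0, 2), 6)) = Mul(-1648, Mul(0, 6)) = Mul(-1648, 0) = 0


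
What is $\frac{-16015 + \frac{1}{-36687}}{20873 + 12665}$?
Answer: $- \frac{293771153}{615204303} \approx -0.47752$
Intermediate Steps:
$\frac{-16015 + \frac{1}{-36687}}{20873 + 12665} = \frac{-16015 - \frac{1}{36687}}{33538} = \left(- \frac{587542306}{36687}\right) \frac{1}{33538} = - \frac{293771153}{615204303}$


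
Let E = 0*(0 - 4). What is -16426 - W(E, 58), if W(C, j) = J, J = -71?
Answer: -16355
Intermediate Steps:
E = 0 (E = 0*(-4) = 0)
W(C, j) = -71
-16426 - W(E, 58) = -16426 - 1*(-71) = -16426 + 71 = -16355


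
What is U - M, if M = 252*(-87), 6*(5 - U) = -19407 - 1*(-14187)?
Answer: 22799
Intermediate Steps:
U = 875 (U = 5 - (-19407 - 1*(-14187))/6 = 5 - (-19407 + 14187)/6 = 5 - ⅙*(-5220) = 5 + 870 = 875)
M = -21924
U - M = 875 - 1*(-21924) = 875 + 21924 = 22799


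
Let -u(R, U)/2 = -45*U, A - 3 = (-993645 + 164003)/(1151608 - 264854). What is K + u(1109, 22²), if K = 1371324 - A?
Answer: 57029646178/40307 ≈ 1.4149e+6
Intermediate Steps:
A = 83210/40307 (A = 3 + (-993645 + 164003)/(1151608 - 264854) = 3 - 829642/886754 = 3 - 829642*1/886754 = 3 - 37711/40307 = 83210/40307 ≈ 2.0644)
u(R, U) = 90*U (u(R, U) = -(-90)*U = 90*U)
K = 55273873258/40307 (K = 1371324 - 1*83210/40307 = 1371324 - 83210/40307 = 55273873258/40307 ≈ 1.3713e+6)
K + u(1109, 22²) = 55273873258/40307 + 90*22² = 55273873258/40307 + 90*484 = 55273873258/40307 + 43560 = 57029646178/40307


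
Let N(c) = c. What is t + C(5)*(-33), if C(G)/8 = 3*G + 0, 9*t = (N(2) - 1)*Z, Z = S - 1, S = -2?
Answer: -11881/3 ≈ -3960.3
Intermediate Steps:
Z = -3 (Z = -2 - 1 = -3)
t = -⅓ (t = ((2 - 1)*(-3))/9 = (1*(-3))/9 = (⅑)*(-3) = -⅓ ≈ -0.33333)
C(G) = 24*G (C(G) = 8*(3*G + 0) = 8*(3*G) = 24*G)
t + C(5)*(-33) = -⅓ + (24*5)*(-33) = -⅓ + 120*(-33) = -⅓ - 3960 = -11881/3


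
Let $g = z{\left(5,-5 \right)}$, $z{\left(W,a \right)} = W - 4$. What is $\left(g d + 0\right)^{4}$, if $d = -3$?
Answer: $81$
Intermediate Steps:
$z{\left(W,a \right)} = -4 + W$
$g = 1$ ($g = -4 + 5 = 1$)
$\left(g d + 0\right)^{4} = \left(1 \left(-3\right) + 0\right)^{4} = \left(-3 + 0\right)^{4} = \left(-3\right)^{4} = 81$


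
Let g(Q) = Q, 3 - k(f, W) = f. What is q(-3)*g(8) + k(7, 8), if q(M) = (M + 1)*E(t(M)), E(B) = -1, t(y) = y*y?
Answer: 12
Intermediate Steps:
t(y) = y**2
k(f, W) = 3 - f
q(M) = -1 - M (q(M) = (M + 1)*(-1) = (1 + M)*(-1) = -1 - M)
q(-3)*g(8) + k(7, 8) = (-1 - 1*(-3))*8 + (3 - 1*7) = (-1 + 3)*8 + (3 - 7) = 2*8 - 4 = 16 - 4 = 12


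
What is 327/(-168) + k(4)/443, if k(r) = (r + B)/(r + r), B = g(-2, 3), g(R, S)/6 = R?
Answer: -48343/24808 ≈ -1.9487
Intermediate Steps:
g(R, S) = 6*R
B = -12 (B = 6*(-2) = -12)
k(r) = (-12 + r)/(2*r) (k(r) = (r - 12)/(r + r) = (-12 + r)/((2*r)) = (-12 + r)*(1/(2*r)) = (-12 + r)/(2*r))
327/(-168) + k(4)/443 = 327/(-168) + ((1/2)*(-12 + 4)/4)/443 = 327*(-1/168) + ((1/2)*(1/4)*(-8))*(1/443) = -109/56 - 1*1/443 = -109/56 - 1/443 = -48343/24808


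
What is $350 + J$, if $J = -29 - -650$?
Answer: $971$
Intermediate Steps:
$J = 621$ ($J = -29 + 650 = 621$)
$350 + J = 350 + 621 = 971$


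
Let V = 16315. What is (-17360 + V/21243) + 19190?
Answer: 38891005/21243 ≈ 1830.8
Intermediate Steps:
(-17360 + V/21243) + 19190 = (-17360 + 16315/21243) + 19190 = -368762165/21243 + 19190 = 38891005/21243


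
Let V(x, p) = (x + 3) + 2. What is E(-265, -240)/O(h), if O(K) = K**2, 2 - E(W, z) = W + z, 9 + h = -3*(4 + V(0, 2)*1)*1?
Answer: 169/432 ≈ 0.39120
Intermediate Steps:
V(x, p) = 5 + x (V(x, p) = (3 + x) + 2 = 5 + x)
h = -36 (h = -9 - 3*(4 + (5 + 0)*1)*1 = -9 - 3*(4 + 5*1)*1 = -9 - 3*(4 + 5)*1 = -9 - 3*9*1 = -9 - 27*1 = -9 - 27 = -36)
E(W, z) = 2 - W - z (E(W, z) = 2 - (W + z) = 2 + (-W - z) = 2 - W - z)
E(-265, -240)/O(h) = (2 - 1*(-265) - 1*(-240))/((-36)**2) = (2 + 265 + 240)/1296 = 507*(1/1296) = 169/432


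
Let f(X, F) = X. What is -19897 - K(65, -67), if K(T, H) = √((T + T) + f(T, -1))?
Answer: -19897 - √195 ≈ -19911.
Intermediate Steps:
K(T, H) = √3*√T (K(T, H) = √((T + T) + T) = √(2*T + T) = √(3*T) = √3*√T)
-19897 - K(65, -67) = -19897 - √3*√65 = -19897 - √195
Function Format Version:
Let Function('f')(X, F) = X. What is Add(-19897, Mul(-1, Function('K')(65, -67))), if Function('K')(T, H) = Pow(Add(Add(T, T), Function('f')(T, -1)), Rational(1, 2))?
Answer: Add(-19897, Mul(-1, Pow(195, Rational(1, 2)))) ≈ -19911.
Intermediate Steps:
Function('K')(T, H) = Mul(Pow(3, Rational(1, 2)), Pow(T, Rational(1, 2))) (Function('K')(T, H) = Pow(Add(Add(T, T), T), Rational(1, 2)) = Pow(Add(Mul(2, T), T), Rational(1, 2)) = Pow(Mul(3, T), Rational(1, 2)) = Mul(Pow(3, Rational(1, 2)), Pow(T, Rational(1, 2))))
Add(-19897, Mul(-1, Function('K')(65, -67))) = Add(-19897, Mul(-1, Mul(Pow(3, Rational(1, 2)), Pow(65, Rational(1, 2))))) = Add(-19897, Mul(-1, Pow(195, Rational(1, 2))))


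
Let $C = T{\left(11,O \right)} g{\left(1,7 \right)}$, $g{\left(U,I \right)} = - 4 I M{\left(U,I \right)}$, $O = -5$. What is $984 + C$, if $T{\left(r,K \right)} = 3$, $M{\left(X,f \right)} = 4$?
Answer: $648$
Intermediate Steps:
$g{\left(U,I \right)} = - 16 I$ ($g{\left(U,I \right)} = - 4 I 4 = - 16 I$)
$C = -336$ ($C = 3 \left(\left(-16\right) 7\right) = 3 \left(-112\right) = -336$)
$984 + C = 984 - 336 = 648$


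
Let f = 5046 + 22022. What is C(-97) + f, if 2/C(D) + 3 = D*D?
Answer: 127300805/4703 ≈ 27068.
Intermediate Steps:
C(D) = 2/(-3 + D²) (C(D) = 2/(-3 + D*D) = 2/(-3 + D²))
f = 27068
C(-97) + f = 2/(-3 + (-97)²) + 27068 = 2/(-3 + 9409) + 27068 = 2/9406 + 27068 = 2*(1/9406) + 27068 = 1/4703 + 27068 = 127300805/4703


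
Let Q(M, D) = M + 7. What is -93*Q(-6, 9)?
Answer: -93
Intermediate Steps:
Q(M, D) = 7 + M
-93*Q(-6, 9) = -93*(7 - 6) = -93*1 = -93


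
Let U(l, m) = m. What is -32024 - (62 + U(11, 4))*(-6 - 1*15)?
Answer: -30638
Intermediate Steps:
-32024 - (62 + U(11, 4))*(-6 - 1*15) = -32024 - (62 + 4)*(-6 - 1*15) = -32024 - 66*(-6 - 15) = -32024 - 66*(-21) = -32024 - 1*(-1386) = -32024 + 1386 = -30638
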